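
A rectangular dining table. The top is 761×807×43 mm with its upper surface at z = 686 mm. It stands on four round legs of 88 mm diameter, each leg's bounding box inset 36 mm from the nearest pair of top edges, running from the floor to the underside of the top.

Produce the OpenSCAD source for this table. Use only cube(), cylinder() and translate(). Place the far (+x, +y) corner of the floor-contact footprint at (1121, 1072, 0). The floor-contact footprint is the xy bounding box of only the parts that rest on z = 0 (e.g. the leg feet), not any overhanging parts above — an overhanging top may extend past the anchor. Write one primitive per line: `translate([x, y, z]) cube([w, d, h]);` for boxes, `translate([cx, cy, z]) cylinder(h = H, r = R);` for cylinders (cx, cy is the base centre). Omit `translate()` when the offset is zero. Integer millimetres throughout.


translate([396, 301, 643]) cube([761, 807, 43]);
translate([476, 381, 0]) cylinder(h = 643, r = 44);
translate([1077, 381, 0]) cylinder(h = 643, r = 44);
translate([476, 1028, 0]) cylinder(h = 643, r = 44);
translate([1077, 1028, 0]) cylinder(h = 643, r = 44);


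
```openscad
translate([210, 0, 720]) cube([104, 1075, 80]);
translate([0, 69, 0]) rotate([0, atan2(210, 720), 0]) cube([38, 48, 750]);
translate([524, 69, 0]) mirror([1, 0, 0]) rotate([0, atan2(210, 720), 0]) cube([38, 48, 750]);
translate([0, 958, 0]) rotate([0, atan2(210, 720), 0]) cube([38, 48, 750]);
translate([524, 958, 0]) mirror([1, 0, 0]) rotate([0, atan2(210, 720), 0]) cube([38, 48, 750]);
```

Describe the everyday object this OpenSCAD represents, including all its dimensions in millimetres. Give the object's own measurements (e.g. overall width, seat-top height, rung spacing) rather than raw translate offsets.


A sawhorse. A 104×1075×80 mm beam (x, y, z) sits on two A-frame leg pairs. Each pair is two raked legs of 38×48 mm section (48 mm along y) splaying symmetrically in x. Each leg rises 720 mm vertically over 210 mm of horizontal reach and is 750 mm long along its own axis. Every leg's outer bottom edge rests on the floor and its outer top edge meets a bottom edge of the beam — the left legs (tilting toward +x) meet the beam's −x bottom edge, the right legs (their mirror images, tilting toward −x) meet its +x bottom edge — so the leg tops tuck under the beam, the beam's underside is 720 mm above the floor, and the feet are 524 mm apart outside-to-outside with the beam centred between them. The two leg pairs are set in 69 mm from either end of the beam.


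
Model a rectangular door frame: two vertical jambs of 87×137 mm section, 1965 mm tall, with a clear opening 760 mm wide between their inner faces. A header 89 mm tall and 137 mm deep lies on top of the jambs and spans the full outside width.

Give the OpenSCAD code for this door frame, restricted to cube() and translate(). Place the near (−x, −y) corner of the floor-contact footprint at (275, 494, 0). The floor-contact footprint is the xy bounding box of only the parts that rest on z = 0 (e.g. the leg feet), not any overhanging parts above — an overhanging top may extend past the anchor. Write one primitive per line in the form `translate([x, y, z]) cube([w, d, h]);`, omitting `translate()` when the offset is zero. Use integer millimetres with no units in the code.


translate([275, 494, 0]) cube([87, 137, 1965]);
translate([1122, 494, 0]) cube([87, 137, 1965]);
translate([275, 494, 1965]) cube([934, 137, 89]);


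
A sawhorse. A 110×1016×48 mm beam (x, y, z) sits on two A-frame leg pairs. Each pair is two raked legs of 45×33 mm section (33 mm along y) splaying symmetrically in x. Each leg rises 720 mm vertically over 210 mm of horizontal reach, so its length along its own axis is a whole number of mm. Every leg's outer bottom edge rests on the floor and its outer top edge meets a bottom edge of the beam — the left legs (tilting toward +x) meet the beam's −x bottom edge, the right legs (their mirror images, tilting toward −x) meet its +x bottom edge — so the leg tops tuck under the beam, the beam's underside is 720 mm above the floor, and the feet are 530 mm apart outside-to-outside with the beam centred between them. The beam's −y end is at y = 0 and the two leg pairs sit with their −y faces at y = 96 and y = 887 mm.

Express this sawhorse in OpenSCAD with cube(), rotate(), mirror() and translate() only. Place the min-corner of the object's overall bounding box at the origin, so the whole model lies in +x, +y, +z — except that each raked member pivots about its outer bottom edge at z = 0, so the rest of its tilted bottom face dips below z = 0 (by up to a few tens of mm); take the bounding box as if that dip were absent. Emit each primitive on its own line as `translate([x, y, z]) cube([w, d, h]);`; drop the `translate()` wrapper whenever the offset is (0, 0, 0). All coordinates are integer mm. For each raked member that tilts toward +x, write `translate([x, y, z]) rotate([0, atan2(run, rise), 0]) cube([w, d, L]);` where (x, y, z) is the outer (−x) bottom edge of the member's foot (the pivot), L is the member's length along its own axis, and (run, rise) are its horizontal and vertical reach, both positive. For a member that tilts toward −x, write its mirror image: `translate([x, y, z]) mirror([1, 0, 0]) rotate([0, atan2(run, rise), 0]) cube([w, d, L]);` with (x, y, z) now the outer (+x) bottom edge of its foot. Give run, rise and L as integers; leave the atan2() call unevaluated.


translate([210, 0, 720]) cube([110, 1016, 48]);
translate([0, 96, 0]) rotate([0, atan2(210, 720), 0]) cube([45, 33, 750]);
translate([530, 96, 0]) mirror([1, 0, 0]) rotate([0, atan2(210, 720), 0]) cube([45, 33, 750]);
translate([0, 887, 0]) rotate([0, atan2(210, 720), 0]) cube([45, 33, 750]);
translate([530, 887, 0]) mirror([1, 0, 0]) rotate([0, atan2(210, 720), 0]) cube([45, 33, 750]);


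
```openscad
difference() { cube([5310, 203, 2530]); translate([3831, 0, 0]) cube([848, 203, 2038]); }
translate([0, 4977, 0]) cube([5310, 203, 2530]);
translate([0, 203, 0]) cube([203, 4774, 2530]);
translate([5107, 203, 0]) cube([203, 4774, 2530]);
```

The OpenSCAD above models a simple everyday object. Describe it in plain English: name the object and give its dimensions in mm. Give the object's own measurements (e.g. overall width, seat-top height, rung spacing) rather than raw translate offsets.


A single room: four walls, each 2530 mm tall and 203 mm thick, enclosing an outside footprint 5310×5180 mm (x × y), no floor or roof. The front and back walls (−y and +y sides) run the full x-width; the side walls fit between their inner faces. A door opening 848 mm wide and 2038 mm tall is cut through the front wall from the floor up, its −x edge 3831 mm from the wall's −x end.


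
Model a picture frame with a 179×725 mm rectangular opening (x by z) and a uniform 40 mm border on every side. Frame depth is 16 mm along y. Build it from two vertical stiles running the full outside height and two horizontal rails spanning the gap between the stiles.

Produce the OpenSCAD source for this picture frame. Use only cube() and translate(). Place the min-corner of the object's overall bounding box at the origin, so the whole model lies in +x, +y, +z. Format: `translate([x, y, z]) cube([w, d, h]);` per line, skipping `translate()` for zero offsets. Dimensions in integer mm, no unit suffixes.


cube([40, 16, 805]);
translate([219, 0, 0]) cube([40, 16, 805]);
translate([40, 0, 0]) cube([179, 16, 40]);
translate([40, 0, 765]) cube([179, 16, 40]);


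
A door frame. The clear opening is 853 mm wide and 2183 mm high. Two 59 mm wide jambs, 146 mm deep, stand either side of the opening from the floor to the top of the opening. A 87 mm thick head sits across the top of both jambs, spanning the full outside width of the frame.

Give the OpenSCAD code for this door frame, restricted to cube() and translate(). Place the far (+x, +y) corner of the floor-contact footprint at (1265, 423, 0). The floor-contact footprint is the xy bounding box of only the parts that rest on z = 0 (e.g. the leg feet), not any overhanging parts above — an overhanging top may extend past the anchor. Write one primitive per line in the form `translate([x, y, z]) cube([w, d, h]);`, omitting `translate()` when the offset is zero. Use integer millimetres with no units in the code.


translate([294, 277, 0]) cube([59, 146, 2183]);
translate([1206, 277, 0]) cube([59, 146, 2183]);
translate([294, 277, 2183]) cube([971, 146, 87]);


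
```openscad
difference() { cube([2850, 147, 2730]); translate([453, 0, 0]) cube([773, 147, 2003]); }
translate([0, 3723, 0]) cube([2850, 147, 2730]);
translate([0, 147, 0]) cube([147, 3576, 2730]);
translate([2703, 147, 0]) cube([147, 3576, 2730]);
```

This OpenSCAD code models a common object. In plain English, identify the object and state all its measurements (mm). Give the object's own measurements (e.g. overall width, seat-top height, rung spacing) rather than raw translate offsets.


A single room: four walls, each 2730 mm tall and 147 mm thick, enclosing an outside footprint 2850×3870 mm (x × y), no floor or roof. The front and back walls (−y and +y sides) run the full x-width; the side walls fit between their inner faces. A door opening 773 mm wide and 2003 mm tall is cut through the front wall from the floor up, its −x edge 453 mm from the wall's −x end.


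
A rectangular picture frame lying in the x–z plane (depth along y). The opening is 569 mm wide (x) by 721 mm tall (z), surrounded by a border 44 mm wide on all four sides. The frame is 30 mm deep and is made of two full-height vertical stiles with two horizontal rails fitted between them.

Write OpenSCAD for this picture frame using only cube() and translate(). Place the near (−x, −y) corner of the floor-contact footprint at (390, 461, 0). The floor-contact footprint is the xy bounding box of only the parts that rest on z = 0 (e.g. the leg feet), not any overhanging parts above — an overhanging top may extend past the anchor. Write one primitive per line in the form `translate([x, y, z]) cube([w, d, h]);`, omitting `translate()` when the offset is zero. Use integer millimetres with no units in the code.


translate([390, 461, 0]) cube([44, 30, 809]);
translate([1003, 461, 0]) cube([44, 30, 809]);
translate([434, 461, 0]) cube([569, 30, 44]);
translate([434, 461, 765]) cube([569, 30, 44]);


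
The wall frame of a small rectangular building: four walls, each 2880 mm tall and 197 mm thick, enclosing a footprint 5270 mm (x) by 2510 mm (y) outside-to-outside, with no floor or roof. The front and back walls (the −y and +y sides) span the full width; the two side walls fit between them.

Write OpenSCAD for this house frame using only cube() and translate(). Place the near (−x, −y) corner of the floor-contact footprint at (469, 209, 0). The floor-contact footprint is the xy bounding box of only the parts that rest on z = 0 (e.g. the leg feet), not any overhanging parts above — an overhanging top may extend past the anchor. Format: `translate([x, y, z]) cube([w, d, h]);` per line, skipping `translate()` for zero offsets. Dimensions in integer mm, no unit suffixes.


translate([469, 209, 0]) cube([5270, 197, 2880]);
translate([469, 2522, 0]) cube([5270, 197, 2880]);
translate([469, 406, 0]) cube([197, 2116, 2880]);
translate([5542, 406, 0]) cube([197, 2116, 2880]);


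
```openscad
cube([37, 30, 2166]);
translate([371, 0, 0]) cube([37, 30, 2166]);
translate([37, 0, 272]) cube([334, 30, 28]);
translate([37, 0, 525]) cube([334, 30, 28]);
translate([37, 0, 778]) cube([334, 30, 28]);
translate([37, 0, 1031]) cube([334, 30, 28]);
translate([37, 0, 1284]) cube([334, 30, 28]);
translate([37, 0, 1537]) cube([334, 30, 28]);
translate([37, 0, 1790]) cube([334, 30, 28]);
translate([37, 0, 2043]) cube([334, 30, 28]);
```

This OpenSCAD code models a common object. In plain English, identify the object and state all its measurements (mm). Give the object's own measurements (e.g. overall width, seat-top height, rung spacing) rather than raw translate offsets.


A straight ladder. Two 37×30 mm vertical rails, 2166 mm tall, stand 408 mm apart (outside-to-outside) with their front faces coplanar on the −y side. 8 rungs, each 30 mm deep and 28 mm tall, span between the inner faces of the rails, front faces flush with the rails. The lowest rung's underside is at z = 272 mm and rungs are spaced 253 mm apart (underside to underside).


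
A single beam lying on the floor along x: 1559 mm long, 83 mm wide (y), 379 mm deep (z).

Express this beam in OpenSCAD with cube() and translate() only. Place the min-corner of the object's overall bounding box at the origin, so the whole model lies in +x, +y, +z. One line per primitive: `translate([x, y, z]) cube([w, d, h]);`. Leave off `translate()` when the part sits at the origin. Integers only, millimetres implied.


cube([1559, 83, 379]);


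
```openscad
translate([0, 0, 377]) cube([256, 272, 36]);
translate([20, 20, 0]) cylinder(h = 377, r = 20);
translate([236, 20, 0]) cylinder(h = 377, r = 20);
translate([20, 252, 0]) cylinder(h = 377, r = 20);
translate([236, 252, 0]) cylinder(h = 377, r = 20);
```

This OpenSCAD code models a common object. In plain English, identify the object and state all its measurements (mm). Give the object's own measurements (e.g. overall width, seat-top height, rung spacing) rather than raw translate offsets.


A four-legged stool. The seat is a 256×272×36 mm slab whose top surface is at z = 413 mm; four round legs, each 40 mm in diameter, run from the floor (z = 0) to the underside of the seat, each leg's axis is inset half a diameter from the nearest pair of seat edges (so the leg's bounding box is flush with the corner).


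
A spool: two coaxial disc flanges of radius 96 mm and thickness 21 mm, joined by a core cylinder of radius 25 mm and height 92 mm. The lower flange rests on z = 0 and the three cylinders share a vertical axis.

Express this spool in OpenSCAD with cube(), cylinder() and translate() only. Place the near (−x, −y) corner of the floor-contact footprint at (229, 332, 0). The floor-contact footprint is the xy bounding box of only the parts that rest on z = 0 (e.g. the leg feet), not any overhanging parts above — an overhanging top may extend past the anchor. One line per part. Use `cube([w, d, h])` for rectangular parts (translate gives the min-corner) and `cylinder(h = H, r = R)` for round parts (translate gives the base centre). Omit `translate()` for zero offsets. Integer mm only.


translate([325, 428, 0]) cylinder(h = 21, r = 96);
translate([325, 428, 21]) cylinder(h = 92, r = 25);
translate([325, 428, 113]) cylinder(h = 21, r = 96);


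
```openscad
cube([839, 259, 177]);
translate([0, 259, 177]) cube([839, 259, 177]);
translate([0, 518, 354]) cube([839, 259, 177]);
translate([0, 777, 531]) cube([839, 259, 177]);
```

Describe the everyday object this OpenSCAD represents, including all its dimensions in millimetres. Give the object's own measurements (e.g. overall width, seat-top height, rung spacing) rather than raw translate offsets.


A straight staircase of 4 solid steps. Each step is 839 mm wide (x), 259 mm deep (y, the going) and 177 mm tall (the rise). The first step rests on the floor; each subsequent step sits one going further in +y and one rise higher in +z, directly behind and above the previous step with no overlap.


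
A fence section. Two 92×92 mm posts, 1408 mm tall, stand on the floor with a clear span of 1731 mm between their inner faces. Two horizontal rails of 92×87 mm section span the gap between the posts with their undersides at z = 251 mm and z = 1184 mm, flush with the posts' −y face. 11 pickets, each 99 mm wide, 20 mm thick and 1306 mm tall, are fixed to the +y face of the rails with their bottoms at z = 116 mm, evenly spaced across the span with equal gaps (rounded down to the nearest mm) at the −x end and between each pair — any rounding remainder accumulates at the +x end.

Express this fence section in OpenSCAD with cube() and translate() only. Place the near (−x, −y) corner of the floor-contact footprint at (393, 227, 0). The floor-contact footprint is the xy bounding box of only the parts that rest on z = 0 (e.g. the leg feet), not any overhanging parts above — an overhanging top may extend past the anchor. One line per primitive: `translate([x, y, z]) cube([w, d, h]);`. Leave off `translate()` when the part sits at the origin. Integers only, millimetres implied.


translate([393, 227, 0]) cube([92, 92, 1408]);
translate([2216, 227, 0]) cube([92, 92, 1408]);
translate([485, 227, 251]) cube([1731, 92, 87]);
translate([485, 227, 1184]) cube([1731, 92, 87]);
translate([538, 319, 116]) cube([99, 20, 1306]);
translate([690, 319, 116]) cube([99, 20, 1306]);
translate([842, 319, 116]) cube([99, 20, 1306]);
translate([994, 319, 116]) cube([99, 20, 1306]);
translate([1146, 319, 116]) cube([99, 20, 1306]);
translate([1298, 319, 116]) cube([99, 20, 1306]);
translate([1450, 319, 116]) cube([99, 20, 1306]);
translate([1602, 319, 116]) cube([99, 20, 1306]);
translate([1754, 319, 116]) cube([99, 20, 1306]);
translate([1906, 319, 116]) cube([99, 20, 1306]);
translate([2058, 319, 116]) cube([99, 20, 1306]);


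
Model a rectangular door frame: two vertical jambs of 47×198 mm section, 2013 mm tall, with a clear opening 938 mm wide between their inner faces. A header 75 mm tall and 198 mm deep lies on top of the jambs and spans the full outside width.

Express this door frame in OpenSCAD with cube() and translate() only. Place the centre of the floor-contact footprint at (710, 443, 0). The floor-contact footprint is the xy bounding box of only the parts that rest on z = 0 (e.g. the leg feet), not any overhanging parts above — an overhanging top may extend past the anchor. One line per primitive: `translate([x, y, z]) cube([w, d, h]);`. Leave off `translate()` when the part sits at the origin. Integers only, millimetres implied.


translate([194, 344, 0]) cube([47, 198, 2013]);
translate([1179, 344, 0]) cube([47, 198, 2013]);
translate([194, 344, 2013]) cube([1032, 198, 75]);


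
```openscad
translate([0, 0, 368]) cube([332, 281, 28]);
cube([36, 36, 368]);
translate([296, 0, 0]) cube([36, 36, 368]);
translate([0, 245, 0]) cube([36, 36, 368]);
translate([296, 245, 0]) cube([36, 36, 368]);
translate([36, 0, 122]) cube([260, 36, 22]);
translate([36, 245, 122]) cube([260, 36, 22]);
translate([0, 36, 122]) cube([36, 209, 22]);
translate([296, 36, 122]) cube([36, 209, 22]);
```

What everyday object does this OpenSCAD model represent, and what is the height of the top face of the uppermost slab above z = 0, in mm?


A stool. The seat height is 396 mm.

A 332×281×28 slab at z = 368 on four corner posts — a stool. The seat top is 368 + 28 = 396 mm.


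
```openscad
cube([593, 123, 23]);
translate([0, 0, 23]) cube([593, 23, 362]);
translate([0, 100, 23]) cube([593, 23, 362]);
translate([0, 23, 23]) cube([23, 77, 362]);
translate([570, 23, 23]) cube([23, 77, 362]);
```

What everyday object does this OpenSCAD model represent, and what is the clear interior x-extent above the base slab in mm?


An open box. The internal width is 547 mm.

A 593×123 base slab with four walls standing on it — an open box. The base is 593 mm wide and the walls are 23 mm thick, so the internal width is 593 − 2 × 23 = 547 mm.


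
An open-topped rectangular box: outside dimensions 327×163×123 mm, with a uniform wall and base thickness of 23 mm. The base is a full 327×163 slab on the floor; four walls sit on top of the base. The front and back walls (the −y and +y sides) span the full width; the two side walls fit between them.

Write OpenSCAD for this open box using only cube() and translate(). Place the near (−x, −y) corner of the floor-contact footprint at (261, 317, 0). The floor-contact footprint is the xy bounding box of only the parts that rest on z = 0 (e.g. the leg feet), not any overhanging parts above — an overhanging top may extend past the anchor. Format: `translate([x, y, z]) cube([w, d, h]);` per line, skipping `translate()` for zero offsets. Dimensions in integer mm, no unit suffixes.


translate([261, 317, 0]) cube([327, 163, 23]);
translate([261, 317, 23]) cube([327, 23, 100]);
translate([261, 457, 23]) cube([327, 23, 100]);
translate([261, 340, 23]) cube([23, 117, 100]);
translate([565, 340, 23]) cube([23, 117, 100]);


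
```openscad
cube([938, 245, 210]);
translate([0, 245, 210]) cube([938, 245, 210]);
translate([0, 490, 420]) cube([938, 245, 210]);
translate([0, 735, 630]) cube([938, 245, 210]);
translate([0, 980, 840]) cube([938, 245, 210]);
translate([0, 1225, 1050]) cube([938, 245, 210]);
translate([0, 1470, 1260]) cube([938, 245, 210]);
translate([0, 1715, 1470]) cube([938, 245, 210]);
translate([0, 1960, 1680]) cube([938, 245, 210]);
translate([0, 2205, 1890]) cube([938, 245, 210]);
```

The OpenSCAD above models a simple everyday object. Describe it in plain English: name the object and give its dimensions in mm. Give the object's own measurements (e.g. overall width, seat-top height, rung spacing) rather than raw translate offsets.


A straight staircase of 10 solid steps. Each step is 938 mm wide (x), 245 mm deep (y, the going) and 210 mm tall (the rise). The first step rests on the floor; each subsequent step sits one going further in +y and one rise higher in +z, directly behind and above the previous step with no overlap.


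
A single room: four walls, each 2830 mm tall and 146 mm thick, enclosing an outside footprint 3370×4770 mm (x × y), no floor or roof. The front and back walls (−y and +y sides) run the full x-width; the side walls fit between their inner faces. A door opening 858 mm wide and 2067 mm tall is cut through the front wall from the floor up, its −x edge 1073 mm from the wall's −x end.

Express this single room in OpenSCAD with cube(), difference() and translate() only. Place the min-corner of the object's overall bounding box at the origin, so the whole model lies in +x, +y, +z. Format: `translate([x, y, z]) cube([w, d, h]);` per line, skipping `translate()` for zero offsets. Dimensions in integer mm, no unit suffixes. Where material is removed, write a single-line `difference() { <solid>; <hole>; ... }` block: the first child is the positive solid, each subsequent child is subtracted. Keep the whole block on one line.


difference() { cube([3370, 146, 2830]); translate([1073, 0, 0]) cube([858, 146, 2067]); }
translate([0, 4624, 0]) cube([3370, 146, 2830]);
translate([0, 146, 0]) cube([146, 4478, 2830]);
translate([3224, 146, 0]) cube([146, 4478, 2830]);


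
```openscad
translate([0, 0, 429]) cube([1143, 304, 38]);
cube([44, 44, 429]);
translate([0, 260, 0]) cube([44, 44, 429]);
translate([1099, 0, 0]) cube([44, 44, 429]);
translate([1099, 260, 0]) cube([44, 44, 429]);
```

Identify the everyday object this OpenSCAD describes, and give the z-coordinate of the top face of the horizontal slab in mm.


A bench. The seat-top height is 467 mm.

A long slab on four corner posts — a bench. The slab sits at z = 429 with thickness 38, so the top is 429 + 38 = 467 mm.


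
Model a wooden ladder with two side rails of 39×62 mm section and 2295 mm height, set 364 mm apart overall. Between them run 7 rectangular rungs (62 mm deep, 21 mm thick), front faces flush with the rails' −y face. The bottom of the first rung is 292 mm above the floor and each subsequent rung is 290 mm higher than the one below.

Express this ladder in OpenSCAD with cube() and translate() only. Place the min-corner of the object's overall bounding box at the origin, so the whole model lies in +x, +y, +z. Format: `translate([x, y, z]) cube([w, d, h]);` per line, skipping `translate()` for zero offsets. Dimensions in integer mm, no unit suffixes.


// rung span = 364 - 2*39 = 286
// rung[k] z = 292 + k*290
cube([39, 62, 2295]);
translate([325, 0, 0]) cube([39, 62, 2295]);
translate([39, 0, 292]) cube([286, 62, 21]);
translate([39, 0, 582]) cube([286, 62, 21]);
translate([39, 0, 872]) cube([286, 62, 21]);
translate([39, 0, 1162]) cube([286, 62, 21]);
translate([39, 0, 1452]) cube([286, 62, 21]);
translate([39, 0, 1742]) cube([286, 62, 21]);
translate([39, 0, 2032]) cube([286, 62, 21]);


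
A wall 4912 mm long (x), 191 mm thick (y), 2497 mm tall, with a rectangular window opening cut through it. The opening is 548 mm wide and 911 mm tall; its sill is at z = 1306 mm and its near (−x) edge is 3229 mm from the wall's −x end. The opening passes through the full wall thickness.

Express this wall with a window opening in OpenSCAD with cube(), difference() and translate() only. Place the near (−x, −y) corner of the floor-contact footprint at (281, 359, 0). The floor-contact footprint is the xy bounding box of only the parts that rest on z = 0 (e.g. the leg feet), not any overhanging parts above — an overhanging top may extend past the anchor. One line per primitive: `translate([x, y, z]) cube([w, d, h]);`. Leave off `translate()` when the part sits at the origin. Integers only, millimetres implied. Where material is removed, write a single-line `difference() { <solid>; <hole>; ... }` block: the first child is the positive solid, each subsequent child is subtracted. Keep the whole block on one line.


difference() { translate([281, 359, 0]) cube([4912, 191, 2497]); translate([3510, 359, 1306]) cube([548, 191, 911]); }


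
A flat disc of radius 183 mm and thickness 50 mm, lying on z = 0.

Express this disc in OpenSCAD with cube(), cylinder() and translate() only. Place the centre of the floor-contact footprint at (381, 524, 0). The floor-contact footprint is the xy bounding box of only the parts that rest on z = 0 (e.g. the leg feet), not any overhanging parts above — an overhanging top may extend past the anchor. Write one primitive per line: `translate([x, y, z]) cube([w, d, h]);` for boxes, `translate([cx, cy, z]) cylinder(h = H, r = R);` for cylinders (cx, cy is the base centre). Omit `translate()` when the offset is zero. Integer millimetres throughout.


translate([381, 524, 0]) cylinder(h = 50, r = 183);


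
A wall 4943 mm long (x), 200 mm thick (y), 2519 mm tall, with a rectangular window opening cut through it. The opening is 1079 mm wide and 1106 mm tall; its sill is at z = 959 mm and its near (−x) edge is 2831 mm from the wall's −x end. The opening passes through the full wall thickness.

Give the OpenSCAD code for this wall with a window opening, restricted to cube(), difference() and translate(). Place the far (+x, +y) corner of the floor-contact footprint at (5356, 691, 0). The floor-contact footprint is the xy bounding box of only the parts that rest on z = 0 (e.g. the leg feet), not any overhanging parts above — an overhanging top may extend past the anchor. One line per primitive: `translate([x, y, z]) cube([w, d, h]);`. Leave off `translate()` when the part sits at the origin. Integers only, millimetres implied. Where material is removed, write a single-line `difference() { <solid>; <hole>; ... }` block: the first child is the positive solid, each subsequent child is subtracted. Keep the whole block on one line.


difference() { translate([413, 491, 0]) cube([4943, 200, 2519]); translate([3244, 491, 959]) cube([1079, 200, 1106]); }


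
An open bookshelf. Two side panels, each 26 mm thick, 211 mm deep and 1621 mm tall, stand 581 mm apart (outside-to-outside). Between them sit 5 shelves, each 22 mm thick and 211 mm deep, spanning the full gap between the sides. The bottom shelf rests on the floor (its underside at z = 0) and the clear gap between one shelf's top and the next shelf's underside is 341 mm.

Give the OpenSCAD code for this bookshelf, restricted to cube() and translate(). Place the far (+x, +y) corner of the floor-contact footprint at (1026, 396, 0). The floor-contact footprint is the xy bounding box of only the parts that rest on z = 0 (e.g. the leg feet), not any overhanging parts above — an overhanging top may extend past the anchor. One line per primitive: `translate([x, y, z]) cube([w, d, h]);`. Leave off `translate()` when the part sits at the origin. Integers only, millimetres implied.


translate([445, 185, 0]) cube([26, 211, 1621]);
translate([1000, 185, 0]) cube([26, 211, 1621]);
translate([471, 185, 0]) cube([529, 211, 22]);
translate([471, 185, 363]) cube([529, 211, 22]);
translate([471, 185, 726]) cube([529, 211, 22]);
translate([471, 185, 1089]) cube([529, 211, 22]);
translate([471, 185, 1452]) cube([529, 211, 22]);


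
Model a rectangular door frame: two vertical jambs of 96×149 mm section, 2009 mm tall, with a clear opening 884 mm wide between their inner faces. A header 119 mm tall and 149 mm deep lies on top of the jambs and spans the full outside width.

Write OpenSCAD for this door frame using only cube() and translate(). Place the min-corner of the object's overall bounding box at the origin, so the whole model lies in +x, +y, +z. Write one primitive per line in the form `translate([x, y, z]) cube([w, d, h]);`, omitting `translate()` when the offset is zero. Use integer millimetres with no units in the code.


cube([96, 149, 2009]);
translate([980, 0, 0]) cube([96, 149, 2009]);
translate([0, 0, 2009]) cube([1076, 149, 119]);


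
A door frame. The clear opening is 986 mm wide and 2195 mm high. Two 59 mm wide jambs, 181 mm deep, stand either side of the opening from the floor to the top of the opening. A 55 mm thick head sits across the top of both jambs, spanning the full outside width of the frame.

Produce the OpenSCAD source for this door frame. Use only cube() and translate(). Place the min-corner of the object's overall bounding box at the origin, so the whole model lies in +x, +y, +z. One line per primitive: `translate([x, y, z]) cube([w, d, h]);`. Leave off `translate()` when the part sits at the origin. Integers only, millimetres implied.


cube([59, 181, 2195]);
translate([1045, 0, 0]) cube([59, 181, 2195]);
translate([0, 0, 2195]) cube([1104, 181, 55]);


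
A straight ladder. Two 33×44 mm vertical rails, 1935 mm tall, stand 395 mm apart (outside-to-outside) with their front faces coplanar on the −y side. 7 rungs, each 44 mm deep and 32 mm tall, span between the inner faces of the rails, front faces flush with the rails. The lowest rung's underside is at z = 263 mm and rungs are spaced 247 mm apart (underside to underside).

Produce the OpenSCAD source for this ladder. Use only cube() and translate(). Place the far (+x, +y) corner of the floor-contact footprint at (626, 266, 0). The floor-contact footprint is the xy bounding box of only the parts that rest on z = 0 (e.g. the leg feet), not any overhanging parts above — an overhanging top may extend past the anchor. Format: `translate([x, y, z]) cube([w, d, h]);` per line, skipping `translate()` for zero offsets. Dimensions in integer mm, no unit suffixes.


translate([231, 222, 0]) cube([33, 44, 1935]);
translate([593, 222, 0]) cube([33, 44, 1935]);
translate([264, 222, 263]) cube([329, 44, 32]);
translate([264, 222, 510]) cube([329, 44, 32]);
translate([264, 222, 757]) cube([329, 44, 32]);
translate([264, 222, 1004]) cube([329, 44, 32]);
translate([264, 222, 1251]) cube([329, 44, 32]);
translate([264, 222, 1498]) cube([329, 44, 32]);
translate([264, 222, 1745]) cube([329, 44, 32]);


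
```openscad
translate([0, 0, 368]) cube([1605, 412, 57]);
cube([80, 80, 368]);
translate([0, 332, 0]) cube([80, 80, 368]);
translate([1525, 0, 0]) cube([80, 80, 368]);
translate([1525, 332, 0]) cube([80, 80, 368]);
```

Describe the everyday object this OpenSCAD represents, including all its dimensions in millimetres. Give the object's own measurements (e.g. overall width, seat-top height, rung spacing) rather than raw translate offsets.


A bench: a 1605×412 mm seat slab, 57 mm thick, top at z = 425 mm, on four 80×80 mm square legs flush with the seat corners and standing on z = 0.


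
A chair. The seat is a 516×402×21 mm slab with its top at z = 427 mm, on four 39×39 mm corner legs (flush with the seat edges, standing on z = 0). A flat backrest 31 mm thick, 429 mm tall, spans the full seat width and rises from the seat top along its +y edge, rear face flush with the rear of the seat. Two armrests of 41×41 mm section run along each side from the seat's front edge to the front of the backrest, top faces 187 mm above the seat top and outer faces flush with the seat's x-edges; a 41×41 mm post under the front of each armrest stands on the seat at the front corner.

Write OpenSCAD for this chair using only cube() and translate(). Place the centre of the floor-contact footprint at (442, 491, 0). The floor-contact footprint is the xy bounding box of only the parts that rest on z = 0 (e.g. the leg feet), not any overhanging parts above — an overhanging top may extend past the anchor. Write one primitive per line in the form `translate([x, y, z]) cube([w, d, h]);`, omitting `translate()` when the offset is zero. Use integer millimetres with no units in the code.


// leg_h = 427 - 21 = 406
// arm post h = 187 - 41 = 146
translate([184, 290, 406]) cube([516, 402, 21]);
translate([184, 290, 0]) cube([39, 39, 406]);
translate([661, 290, 0]) cube([39, 39, 406]);
translate([184, 653, 0]) cube([39, 39, 406]);
translate([661, 653, 0]) cube([39, 39, 406]);
translate([184, 661, 427]) cube([516, 31, 429]);
translate([184, 290, 573]) cube([41, 371, 41]);
translate([659, 290, 573]) cube([41, 371, 41]);
translate([184, 290, 427]) cube([41, 41, 146]);
translate([659, 290, 427]) cube([41, 41, 146]);


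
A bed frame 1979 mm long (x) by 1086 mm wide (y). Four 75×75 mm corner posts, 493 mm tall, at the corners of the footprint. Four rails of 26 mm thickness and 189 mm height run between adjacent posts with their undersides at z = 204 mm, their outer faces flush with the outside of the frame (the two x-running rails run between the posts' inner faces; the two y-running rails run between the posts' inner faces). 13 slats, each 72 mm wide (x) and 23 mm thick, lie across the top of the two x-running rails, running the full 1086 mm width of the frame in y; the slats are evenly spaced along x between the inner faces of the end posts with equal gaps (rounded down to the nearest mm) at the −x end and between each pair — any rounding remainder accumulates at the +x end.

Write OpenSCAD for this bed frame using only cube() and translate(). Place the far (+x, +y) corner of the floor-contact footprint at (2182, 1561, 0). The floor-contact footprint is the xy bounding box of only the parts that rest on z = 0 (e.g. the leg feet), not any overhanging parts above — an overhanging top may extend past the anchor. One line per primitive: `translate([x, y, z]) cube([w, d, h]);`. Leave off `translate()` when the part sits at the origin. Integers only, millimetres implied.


translate([203, 475, 0]) cube([75, 75, 493]);
translate([203, 1486, 0]) cube([75, 75, 493]);
translate([2107, 475, 0]) cube([75, 75, 493]);
translate([2107, 1486, 0]) cube([75, 75, 493]);
translate([278, 475, 204]) cube([1829, 26, 189]);
translate([278, 1535, 204]) cube([1829, 26, 189]);
translate([203, 550, 204]) cube([26, 936, 189]);
translate([2156, 550, 204]) cube([26, 936, 189]);
translate([341, 475, 393]) cube([72, 1086, 23]);
translate([476, 475, 393]) cube([72, 1086, 23]);
translate([611, 475, 393]) cube([72, 1086, 23]);
translate([746, 475, 393]) cube([72, 1086, 23]);
translate([881, 475, 393]) cube([72, 1086, 23]);
translate([1016, 475, 393]) cube([72, 1086, 23]);
translate([1151, 475, 393]) cube([72, 1086, 23]);
translate([1286, 475, 393]) cube([72, 1086, 23]);
translate([1421, 475, 393]) cube([72, 1086, 23]);
translate([1556, 475, 393]) cube([72, 1086, 23]);
translate([1691, 475, 393]) cube([72, 1086, 23]);
translate([1826, 475, 393]) cube([72, 1086, 23]);
translate([1961, 475, 393]) cube([72, 1086, 23]);


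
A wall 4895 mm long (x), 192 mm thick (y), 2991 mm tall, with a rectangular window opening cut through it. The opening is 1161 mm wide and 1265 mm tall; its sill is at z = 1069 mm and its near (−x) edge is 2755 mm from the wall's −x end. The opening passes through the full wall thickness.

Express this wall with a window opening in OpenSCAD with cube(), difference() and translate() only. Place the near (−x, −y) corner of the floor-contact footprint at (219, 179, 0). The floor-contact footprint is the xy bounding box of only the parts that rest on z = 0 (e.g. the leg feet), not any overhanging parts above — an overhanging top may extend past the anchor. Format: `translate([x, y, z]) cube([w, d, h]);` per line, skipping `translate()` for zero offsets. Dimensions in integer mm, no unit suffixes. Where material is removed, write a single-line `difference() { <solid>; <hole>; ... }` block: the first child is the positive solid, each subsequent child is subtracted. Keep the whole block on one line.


difference() { translate([219, 179, 0]) cube([4895, 192, 2991]); translate([2974, 179, 1069]) cube([1161, 192, 1265]); }


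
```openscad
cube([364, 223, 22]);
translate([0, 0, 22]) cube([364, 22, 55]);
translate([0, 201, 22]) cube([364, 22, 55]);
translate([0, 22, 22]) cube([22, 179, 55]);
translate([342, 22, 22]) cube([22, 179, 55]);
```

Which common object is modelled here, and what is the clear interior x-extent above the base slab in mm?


An open box. The internal width is 320 mm.

A 364×223 base slab with four walls standing on it — an open box. The base is 364 mm wide and the walls are 22 mm thick, so the internal width is 364 − 2 × 22 = 320 mm.


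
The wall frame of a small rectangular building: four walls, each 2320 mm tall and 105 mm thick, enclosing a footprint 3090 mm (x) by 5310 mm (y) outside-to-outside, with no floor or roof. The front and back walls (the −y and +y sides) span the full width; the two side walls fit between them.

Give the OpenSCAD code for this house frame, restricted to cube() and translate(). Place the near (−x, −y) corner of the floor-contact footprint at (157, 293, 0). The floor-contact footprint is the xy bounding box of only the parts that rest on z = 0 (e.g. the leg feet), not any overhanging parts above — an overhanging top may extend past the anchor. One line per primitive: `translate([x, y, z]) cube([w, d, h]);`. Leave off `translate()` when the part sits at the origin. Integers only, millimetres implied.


translate([157, 293, 0]) cube([3090, 105, 2320]);
translate([157, 5498, 0]) cube([3090, 105, 2320]);
translate([157, 398, 0]) cube([105, 5100, 2320]);
translate([3142, 398, 0]) cube([105, 5100, 2320]);


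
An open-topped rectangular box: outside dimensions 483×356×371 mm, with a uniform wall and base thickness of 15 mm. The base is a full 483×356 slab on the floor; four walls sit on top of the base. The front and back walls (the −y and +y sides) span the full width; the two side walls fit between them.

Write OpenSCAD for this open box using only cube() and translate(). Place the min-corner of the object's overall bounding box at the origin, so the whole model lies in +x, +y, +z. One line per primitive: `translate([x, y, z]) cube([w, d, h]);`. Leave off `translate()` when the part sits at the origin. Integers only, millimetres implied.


cube([483, 356, 15]);
translate([0, 0, 15]) cube([483, 15, 356]);
translate([0, 341, 15]) cube([483, 15, 356]);
translate([0, 15, 15]) cube([15, 326, 356]);
translate([468, 15, 15]) cube([15, 326, 356]);


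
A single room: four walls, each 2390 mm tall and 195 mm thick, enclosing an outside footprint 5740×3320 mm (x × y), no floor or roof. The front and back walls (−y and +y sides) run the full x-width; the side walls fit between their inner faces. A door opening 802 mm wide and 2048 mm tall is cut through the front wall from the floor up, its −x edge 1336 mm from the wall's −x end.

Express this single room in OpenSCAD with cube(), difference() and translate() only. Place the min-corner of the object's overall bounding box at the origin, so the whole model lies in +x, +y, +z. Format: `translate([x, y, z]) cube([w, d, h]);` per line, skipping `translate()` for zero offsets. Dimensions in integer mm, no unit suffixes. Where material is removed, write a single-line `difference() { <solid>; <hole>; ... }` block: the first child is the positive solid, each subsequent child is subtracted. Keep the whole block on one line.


difference() { cube([5740, 195, 2390]); translate([1336, 0, 0]) cube([802, 195, 2048]); }
translate([0, 3125, 0]) cube([5740, 195, 2390]);
translate([0, 195, 0]) cube([195, 2930, 2390]);
translate([5545, 195, 0]) cube([195, 2930, 2390]);
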